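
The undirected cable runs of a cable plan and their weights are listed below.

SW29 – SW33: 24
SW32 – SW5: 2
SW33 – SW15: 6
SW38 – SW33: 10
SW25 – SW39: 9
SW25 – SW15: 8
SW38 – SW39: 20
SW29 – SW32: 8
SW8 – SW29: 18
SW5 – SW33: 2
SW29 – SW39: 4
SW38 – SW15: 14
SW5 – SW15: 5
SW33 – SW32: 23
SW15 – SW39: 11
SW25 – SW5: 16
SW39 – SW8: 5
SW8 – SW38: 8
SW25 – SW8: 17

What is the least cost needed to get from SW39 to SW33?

Running Dijkstra from SW39:
SW39: 0
SW29: 4  (via SW39)
SW8: 5  (via SW39)
SW25: 9  (via SW39)
SW15: 11  (via SW39)
SW32: 12  (via SW29)
SW38: 13  (via SW8)
SW5: 14  (via SW32)
SW33: 16  (via SW5)
Shortest route: SW39–SW29–SW32–SW5–SW33 = 16.

16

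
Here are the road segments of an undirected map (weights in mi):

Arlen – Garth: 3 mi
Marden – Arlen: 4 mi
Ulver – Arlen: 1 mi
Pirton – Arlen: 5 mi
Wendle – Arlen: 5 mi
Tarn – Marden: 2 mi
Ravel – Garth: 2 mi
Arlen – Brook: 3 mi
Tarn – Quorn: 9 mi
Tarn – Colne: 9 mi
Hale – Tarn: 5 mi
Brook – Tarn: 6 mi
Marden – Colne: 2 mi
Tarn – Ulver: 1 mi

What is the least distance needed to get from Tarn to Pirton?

Enumerating some paths:
Tarn → Ulver → Arlen → Pirton: 1+1+5 = 7
Tarn → Marden → Arlen → Pirton: 2+4+5 = 11
The minimum is 7 mi via Tarn → Ulver → Arlen → Pirton.

7 mi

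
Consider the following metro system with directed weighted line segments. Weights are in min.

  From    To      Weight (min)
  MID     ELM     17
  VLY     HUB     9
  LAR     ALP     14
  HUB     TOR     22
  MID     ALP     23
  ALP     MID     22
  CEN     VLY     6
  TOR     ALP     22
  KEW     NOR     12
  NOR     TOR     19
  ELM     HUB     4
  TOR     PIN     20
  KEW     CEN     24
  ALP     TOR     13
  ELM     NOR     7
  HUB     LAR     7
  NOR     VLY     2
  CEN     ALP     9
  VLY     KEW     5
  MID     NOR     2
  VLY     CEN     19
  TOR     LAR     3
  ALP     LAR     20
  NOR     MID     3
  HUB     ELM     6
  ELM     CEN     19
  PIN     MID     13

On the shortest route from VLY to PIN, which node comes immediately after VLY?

HUB

Candidate routes:
VLY → KEW → NOR → TOR → PIN: 5+12+19+20 = 56
VLY → CEN → ALP → TOR → PIN: 19+9+13+20 = 61
VLY → HUB → ELM → NOR → TOR → PIN: 9+6+7+19+20 = 61
VLY → HUB → TOR → PIN: 9+22+20 = 51
The minimum is 51 min via VLY → HUB → TOR → PIN.
So from VLY the first move is to HUB.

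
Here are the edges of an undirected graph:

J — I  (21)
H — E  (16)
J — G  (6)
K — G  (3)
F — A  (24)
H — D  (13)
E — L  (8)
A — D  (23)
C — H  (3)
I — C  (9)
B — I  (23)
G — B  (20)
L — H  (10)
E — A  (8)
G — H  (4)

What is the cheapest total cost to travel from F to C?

51

Enumerating some paths:
F - A - D - H - C: 24+23+13+3 = 63
F - A - E - L - H - C: 24+8+8+10+3 = 53
F - A - E - H - C: 24+8+16+3 = 51
The minimum is 51 via F - A - E - H - C.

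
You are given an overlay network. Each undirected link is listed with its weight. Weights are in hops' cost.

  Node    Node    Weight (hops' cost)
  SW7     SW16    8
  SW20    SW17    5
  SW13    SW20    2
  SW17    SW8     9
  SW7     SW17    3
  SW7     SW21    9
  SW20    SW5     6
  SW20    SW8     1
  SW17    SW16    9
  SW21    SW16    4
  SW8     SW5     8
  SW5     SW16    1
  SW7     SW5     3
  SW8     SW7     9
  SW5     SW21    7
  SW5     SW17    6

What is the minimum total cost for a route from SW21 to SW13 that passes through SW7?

18 hops' cost

Shortest SW21→SW7: SW21–SW16–SW5–SW7 = 8
Best SW7 to SW13: SW7–SW17–SW20–SW13 costing 10
Total via SW7: 8 + 10 = 18 hops' cost.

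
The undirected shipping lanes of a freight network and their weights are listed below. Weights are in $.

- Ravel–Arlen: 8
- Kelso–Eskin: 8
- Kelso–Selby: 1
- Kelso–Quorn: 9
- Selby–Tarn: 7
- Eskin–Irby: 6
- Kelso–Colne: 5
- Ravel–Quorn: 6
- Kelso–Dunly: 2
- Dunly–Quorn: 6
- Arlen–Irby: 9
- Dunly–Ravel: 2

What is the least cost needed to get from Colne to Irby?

Compare a few routes:
Colne - Kelso - Dunly - Ravel - Arlen - Irby: 5+2+2+8+9 = 26
Colne - Kelso - Dunly - Quorn - Ravel - Arlen - Irby: 5+2+6+6+8+9 = 36
Colne - Kelso - Eskin - Irby: 5+8+6 = 19
The minimum is $19 via Colne - Kelso - Eskin - Irby.

$19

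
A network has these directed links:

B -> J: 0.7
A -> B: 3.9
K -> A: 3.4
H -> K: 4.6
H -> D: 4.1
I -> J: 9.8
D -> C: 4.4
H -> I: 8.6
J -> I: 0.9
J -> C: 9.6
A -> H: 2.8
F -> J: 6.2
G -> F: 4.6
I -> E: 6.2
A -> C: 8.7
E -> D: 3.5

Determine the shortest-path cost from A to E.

11.7

Enumerating some paths:
A–H–I–E: 2.8+8.6+6.2 = 17.6
A–B–J–I–E: 3.9+0.7+0.9+6.2 = 11.7
The minimum is 11.7 via A–B–J–I–E.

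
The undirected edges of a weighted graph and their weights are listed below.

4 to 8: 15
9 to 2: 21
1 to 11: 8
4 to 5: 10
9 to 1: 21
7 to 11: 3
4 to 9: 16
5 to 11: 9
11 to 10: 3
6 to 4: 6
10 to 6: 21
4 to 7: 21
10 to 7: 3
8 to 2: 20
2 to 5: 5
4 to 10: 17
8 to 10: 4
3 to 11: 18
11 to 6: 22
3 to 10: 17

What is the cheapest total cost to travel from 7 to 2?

17

Enumerating some paths:
7–10–11–5–2: 3+3+9+5 = 20
7–11–5–2: 3+9+5 = 17
The minimum is 17 via 7–11–5–2.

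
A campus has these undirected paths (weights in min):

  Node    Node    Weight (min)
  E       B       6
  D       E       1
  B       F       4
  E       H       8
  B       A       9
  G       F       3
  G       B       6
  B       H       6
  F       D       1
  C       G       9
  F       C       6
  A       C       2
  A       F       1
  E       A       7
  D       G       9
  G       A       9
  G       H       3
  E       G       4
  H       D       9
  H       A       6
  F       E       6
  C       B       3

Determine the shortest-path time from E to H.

Candidate routes:
E → H: 8 = 8
E → D → F → G → H: 1+1+3+3 = 8
E → G → H: 4+3 = 7
Cheapest is E → G → H at 7 min.

7 min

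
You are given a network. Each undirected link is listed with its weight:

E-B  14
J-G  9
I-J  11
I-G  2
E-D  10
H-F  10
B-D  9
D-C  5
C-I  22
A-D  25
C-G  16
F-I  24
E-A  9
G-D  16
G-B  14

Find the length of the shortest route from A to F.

Settle nodes by increasing distance from A:
A: 0
E: 9  (via A)
D: 19  (via E)
B: 23  (via E)
C: 24  (via D)
G: 35  (via D)
I: 37  (via G)
J: 44  (via G)
F: 61  (via I)
Shortest route: A–E–D–G–I–F = 61.

61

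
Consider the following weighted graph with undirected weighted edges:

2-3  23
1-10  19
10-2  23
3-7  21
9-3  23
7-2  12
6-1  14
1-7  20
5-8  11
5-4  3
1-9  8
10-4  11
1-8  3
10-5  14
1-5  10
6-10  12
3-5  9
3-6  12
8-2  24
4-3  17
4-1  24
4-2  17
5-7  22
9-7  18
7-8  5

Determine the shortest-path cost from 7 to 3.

21

Settle nodes by increasing distance from 7:
7: 0
8: 5  (via 7)
1: 8  (via 8)
2: 12  (via 7)
5: 16  (via 8)
9: 16  (via 1)
4: 19  (via 5)
3: 21  (via 7)
Shortest route: 7–3 = 21.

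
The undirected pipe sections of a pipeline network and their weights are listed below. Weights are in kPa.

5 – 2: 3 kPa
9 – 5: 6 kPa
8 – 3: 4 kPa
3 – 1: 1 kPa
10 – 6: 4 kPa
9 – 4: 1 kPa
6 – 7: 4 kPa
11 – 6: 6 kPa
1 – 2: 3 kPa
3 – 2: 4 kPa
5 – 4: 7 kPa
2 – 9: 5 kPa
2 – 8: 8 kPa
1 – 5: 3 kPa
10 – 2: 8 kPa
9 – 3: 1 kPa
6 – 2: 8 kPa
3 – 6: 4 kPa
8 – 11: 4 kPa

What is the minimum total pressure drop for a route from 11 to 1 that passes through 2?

Shortest 11→2: 11–8–2 = 12
Best 2 to 1: 2–1 costing 3
Total via 2: 12 + 3 = 15 kPa.

15 kPa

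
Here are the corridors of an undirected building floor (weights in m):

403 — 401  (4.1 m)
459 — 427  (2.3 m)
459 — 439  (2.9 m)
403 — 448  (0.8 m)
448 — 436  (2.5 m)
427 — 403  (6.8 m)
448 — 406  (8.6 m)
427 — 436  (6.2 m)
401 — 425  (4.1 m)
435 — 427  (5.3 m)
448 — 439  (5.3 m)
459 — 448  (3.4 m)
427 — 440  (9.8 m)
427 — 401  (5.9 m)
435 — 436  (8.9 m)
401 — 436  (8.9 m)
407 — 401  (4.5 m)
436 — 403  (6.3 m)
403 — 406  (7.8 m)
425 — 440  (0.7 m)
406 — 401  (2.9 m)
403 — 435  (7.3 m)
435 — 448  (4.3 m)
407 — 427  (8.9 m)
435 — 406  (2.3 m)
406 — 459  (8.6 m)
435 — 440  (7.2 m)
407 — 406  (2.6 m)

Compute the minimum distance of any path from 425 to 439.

14.3 m

Running Dijkstra from 425:
425: 0
440: 0.7  (via 425)
401: 4.1  (via 425)
406: 7  (via 401)
435: 7.9  (via 440)
403: 8.2  (via 401)
407: 8.6  (via 401)
448: 9  (via 403)
427: 10  (via 401)
436: 11.5  (via 448)
459: 12.3  (via 427)
439: 14.3  (via 448)
Shortest route: 425 → 401 → 403 → 448 → 439 = 14.3 m.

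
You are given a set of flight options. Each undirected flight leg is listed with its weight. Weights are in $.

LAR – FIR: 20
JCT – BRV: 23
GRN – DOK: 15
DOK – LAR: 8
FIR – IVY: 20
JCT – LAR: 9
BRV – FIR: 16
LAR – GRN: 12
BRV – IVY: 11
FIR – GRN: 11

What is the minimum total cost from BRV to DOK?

Enumerating some paths:
BRV - JCT - LAR - DOK: 23+9+8 = 40
BRV - FIR - GRN - DOK: 16+11+15 = 42
The minimum is $40 via BRV - JCT - LAR - DOK.

$40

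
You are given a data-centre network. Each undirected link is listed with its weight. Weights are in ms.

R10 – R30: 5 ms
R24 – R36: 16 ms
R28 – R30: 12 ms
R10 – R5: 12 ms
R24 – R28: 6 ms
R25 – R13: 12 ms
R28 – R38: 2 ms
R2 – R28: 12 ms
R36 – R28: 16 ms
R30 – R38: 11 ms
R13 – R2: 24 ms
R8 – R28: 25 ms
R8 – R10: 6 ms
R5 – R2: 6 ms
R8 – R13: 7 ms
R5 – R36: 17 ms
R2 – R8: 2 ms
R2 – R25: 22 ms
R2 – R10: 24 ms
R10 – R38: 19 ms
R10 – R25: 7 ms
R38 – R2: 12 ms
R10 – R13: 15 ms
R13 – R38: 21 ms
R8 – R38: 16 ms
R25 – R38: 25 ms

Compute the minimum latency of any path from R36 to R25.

36 ms

Compare a few routes:
R36 - R5 - R10 - R25: 17+12+7 = 36
R36 - R5 - R2 - R8 - R10 - R25: 17+6+2+6+7 = 38
The minimum is 36 ms via R36 - R5 - R10 - R25.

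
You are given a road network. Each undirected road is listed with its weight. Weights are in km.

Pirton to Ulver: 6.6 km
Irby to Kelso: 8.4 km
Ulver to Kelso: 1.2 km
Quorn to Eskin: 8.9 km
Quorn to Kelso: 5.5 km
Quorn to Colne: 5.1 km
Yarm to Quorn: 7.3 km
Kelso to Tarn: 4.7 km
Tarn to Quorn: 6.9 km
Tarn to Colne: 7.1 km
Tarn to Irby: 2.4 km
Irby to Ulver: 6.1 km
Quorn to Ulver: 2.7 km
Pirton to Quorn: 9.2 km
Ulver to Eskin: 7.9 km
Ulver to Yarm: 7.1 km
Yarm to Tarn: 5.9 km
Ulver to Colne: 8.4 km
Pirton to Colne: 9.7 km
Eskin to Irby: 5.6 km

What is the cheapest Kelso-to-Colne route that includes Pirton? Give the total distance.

Shortest Kelso→Pirton: Kelso–Ulver–Pirton = 7.8
Shortest Pirton→Colne: Pirton–Colne = 9.7
Total via Pirton: 7.8 + 9.7 = 17.5 km.

17.5 km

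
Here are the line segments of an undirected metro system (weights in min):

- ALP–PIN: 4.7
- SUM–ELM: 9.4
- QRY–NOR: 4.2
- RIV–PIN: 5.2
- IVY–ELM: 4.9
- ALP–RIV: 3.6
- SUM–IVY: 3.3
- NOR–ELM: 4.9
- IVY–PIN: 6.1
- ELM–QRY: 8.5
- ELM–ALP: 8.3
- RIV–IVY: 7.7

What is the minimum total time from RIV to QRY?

Shortest distances from RIV:
RIV: 0
ALP: 3.6  (via RIV)
PIN: 5.2  (via RIV)
IVY: 7.7  (via RIV)
SUM: 11  (via IVY)
ELM: 11.9  (via ALP)
NOR: 16.8  (via ELM)
QRY: 20.4  (via ELM)
Shortest route: RIV → ALP → ELM → QRY = 20.4 min.

20.4 min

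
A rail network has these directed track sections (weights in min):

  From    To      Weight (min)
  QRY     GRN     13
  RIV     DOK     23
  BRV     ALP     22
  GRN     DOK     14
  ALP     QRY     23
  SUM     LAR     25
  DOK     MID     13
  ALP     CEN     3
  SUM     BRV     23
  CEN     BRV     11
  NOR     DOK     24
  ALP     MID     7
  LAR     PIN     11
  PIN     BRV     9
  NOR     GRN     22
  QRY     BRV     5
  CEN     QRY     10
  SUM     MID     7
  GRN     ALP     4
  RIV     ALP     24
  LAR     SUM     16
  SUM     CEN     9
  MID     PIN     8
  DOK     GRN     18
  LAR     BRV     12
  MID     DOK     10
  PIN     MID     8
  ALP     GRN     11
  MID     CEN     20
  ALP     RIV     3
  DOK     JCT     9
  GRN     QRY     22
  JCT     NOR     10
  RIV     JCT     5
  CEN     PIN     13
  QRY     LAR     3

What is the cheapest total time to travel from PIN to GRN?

Shortest distances from PIN:
PIN: 0
MID: 8  (via PIN)
BRV: 9  (via PIN)
DOK: 18  (via MID)
JCT: 27  (via DOK)
CEN: 28  (via MID)
ALP: 31  (via BRV)
RIV: 34  (via ALP)
GRN: 36  (via DOK)
Shortest route: PIN–MID–DOK–GRN = 36 min.

36 min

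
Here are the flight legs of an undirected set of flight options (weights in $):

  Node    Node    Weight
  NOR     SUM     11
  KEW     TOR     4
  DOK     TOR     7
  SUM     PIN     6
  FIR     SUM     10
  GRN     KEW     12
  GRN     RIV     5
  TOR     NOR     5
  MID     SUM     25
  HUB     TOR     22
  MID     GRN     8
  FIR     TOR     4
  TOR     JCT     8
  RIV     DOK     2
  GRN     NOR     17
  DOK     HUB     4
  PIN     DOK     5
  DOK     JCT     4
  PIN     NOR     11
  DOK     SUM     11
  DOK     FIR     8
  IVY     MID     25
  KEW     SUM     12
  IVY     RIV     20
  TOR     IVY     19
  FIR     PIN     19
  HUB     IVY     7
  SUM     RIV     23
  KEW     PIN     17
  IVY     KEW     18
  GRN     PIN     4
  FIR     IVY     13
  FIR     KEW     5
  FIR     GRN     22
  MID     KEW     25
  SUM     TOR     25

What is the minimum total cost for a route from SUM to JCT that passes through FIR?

$22

Best SUM to FIR: SUM → FIR costing 10
Best FIR to JCT: FIR → TOR → JCT costing 12
Total via FIR: 10 + 12 = $22.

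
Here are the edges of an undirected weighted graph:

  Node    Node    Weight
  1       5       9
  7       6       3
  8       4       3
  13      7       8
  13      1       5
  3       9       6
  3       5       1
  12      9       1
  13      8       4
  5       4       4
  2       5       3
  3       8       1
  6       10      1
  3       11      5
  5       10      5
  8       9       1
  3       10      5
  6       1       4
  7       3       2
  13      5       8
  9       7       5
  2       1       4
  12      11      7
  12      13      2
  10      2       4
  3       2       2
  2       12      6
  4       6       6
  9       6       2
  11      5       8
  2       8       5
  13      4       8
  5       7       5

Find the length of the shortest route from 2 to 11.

7

Candidate routes:
2 - 3 - 11: 2+5 = 7
2 - 5 - 3 - 11: 3+1+5 = 9
2 - 8 - 3 - 11: 5+1+5 = 11
The minimum is 7 via 2 - 3 - 11.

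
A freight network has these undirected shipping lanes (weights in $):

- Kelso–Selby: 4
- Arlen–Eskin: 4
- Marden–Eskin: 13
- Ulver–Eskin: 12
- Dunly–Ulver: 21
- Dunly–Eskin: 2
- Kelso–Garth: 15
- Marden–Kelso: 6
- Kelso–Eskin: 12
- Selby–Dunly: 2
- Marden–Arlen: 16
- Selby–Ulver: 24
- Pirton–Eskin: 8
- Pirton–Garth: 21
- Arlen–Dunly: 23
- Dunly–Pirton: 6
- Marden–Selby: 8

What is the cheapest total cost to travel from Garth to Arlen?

$27

Settle nodes by increasing distance from Garth:
Garth: 0
Kelso: 15  (via Garth)
Selby: 19  (via Kelso)
Marden: 21  (via Kelso)
Pirton: 21  (via Garth)
Dunly: 21  (via Selby)
Eskin: 23  (via Dunly)
Arlen: 27  (via Eskin)
Shortest route: Garth–Kelso–Selby–Dunly–Eskin–Arlen = $27.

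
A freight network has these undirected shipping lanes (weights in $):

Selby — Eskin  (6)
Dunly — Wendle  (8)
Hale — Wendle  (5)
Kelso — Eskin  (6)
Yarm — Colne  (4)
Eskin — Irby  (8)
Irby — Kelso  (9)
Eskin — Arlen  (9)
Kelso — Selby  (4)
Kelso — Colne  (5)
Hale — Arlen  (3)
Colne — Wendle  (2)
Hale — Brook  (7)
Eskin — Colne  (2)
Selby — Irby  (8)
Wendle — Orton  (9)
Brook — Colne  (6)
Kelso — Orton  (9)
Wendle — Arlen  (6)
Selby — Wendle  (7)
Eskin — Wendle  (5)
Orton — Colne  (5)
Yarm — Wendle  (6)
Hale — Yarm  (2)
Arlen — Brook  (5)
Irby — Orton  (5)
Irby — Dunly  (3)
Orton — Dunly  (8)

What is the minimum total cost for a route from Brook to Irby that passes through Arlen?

$22

Shortest Brook→Arlen: Brook → Arlen = 5
Shortest Arlen→Irby: Arlen → Eskin → Irby = 17
Total via Arlen: 5 + 17 = $22.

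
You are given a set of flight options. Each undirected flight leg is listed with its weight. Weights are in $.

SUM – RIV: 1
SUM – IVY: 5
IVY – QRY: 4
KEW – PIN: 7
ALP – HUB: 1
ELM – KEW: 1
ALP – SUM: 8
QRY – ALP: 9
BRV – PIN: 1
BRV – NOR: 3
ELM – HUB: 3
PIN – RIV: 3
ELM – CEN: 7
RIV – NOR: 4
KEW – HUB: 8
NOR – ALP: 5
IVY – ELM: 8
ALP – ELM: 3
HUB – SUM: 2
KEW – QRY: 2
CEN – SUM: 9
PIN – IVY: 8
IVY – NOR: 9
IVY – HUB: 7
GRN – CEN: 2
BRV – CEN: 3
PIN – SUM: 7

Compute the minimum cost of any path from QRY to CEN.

$10

Running Dijkstra from QRY:
QRY: 0
KEW: 2  (via QRY)
ELM: 3  (via KEW)
IVY: 4  (via QRY)
ALP: 6  (via ELM)
HUB: 6  (via ELM)
SUM: 8  (via HUB)
PIN: 9  (via KEW)
RIV: 9  (via SUM)
BRV: 10  (via PIN)
CEN: 10  (via ELM)
Shortest route: QRY–KEW–ELM–CEN = $10.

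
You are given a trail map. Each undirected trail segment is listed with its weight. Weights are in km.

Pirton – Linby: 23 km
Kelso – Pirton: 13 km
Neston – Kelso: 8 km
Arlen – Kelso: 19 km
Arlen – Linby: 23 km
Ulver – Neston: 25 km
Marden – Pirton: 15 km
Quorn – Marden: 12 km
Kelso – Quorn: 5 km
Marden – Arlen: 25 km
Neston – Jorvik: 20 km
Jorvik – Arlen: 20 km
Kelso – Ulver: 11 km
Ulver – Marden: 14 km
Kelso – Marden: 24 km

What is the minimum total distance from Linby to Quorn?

Candidate routes:
Linby → Arlen → Kelso → Quorn: 23+19+5 = 47
Linby → Arlen → Marden → Quorn: 23+25+12 = 60
Linby → Pirton → Marden → Quorn: 23+15+12 = 50
Linby → Pirton → Kelso → Quorn: 23+13+5 = 41
Cheapest is Linby → Pirton → Kelso → Quorn at 41 km.

41 km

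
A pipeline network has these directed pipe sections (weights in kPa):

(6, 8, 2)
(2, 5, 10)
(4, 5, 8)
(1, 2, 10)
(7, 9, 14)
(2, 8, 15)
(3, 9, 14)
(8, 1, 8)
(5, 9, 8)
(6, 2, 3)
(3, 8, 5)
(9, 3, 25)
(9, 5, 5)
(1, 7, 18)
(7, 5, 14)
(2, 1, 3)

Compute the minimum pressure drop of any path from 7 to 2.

Candidate routes:
7 - 5 - 9 - 3 - 8 - 1 - 2: 14+8+25+5+8+10 = 70
7 - 9 - 3 - 8 - 1 - 2: 14+25+5+8+10 = 62
Cheapest is 7 - 9 - 3 - 8 - 1 - 2 at 62 kPa.

62 kPa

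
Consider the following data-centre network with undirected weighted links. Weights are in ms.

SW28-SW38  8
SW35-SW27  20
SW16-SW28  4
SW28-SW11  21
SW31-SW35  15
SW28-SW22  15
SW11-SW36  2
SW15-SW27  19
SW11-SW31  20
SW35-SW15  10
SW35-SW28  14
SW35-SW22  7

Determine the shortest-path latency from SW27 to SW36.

Shortest distances from SW27:
SW27: 0
SW15: 19  (via SW27)
SW35: 20  (via SW27)
SW22: 27  (via SW35)
SW28: 34  (via SW35)
SW31: 35  (via SW35)
SW16: 38  (via SW28)
SW38: 42  (via SW28)
SW11: 55  (via SW28)
SW36: 57  (via SW11)
Shortest route: SW27–SW35–SW28–SW11–SW36 = 57 ms.

57 ms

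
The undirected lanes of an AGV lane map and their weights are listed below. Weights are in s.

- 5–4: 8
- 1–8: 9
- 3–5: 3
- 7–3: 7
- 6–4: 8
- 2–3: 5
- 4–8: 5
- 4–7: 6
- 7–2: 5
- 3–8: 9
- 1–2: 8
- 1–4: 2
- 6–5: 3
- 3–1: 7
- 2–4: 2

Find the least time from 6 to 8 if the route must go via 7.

Best 6 to 7: 6–5–3–7 costing 13
Shortest 7→8: 7–4–8 = 11
Total via 7: 13 + 11 = 24 s.

24 s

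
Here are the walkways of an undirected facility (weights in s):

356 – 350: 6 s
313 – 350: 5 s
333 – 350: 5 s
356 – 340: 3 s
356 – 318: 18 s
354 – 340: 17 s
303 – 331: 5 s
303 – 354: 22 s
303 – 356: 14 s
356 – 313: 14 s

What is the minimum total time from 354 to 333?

31 s

Settle nodes by increasing distance from 354:
354: 0
340: 17  (via 354)
356: 20  (via 340)
303: 22  (via 354)
350: 26  (via 356)
331: 27  (via 303)
313: 31  (via 350)
333: 31  (via 350)
Shortest route: 354–340–356–350–333 = 31 s.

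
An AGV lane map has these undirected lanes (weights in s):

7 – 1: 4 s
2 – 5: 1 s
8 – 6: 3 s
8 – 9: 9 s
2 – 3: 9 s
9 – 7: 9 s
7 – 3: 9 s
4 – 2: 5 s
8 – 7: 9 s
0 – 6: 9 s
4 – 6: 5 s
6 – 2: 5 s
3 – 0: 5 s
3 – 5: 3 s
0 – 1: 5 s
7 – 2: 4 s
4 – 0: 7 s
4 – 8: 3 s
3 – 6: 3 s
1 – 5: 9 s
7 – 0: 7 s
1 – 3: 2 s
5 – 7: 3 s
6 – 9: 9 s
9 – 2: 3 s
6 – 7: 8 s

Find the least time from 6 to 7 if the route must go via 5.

Best 6 to 5: 6–3–5 costing 6
Shortest 5→7: 5–7 = 3
Total via 5: 6 + 3 = 9 s.

9 s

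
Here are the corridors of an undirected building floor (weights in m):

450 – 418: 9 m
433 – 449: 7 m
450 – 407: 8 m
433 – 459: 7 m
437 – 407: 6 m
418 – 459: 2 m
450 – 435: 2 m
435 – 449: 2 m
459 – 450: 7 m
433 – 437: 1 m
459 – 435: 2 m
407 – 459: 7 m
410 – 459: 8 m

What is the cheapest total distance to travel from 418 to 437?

10 m

Settle nodes by increasing distance from 418:
418: 0
459: 2  (via 418)
435: 4  (via 459)
449: 6  (via 435)
450: 6  (via 435)
407: 9  (via 459)
433: 9  (via 459)
410: 10  (via 459)
437: 10  (via 433)
Shortest route: 418–459–433–437 = 10 m.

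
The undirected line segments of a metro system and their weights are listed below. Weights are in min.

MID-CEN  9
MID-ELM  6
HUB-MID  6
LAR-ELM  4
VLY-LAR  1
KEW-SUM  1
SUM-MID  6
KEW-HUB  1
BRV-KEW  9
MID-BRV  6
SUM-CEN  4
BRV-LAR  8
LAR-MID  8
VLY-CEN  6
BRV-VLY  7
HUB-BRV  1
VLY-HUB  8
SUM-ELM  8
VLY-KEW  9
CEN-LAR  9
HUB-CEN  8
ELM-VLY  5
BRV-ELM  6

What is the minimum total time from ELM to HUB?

7 min

Candidate routes:
ELM–SUM–KEW–HUB: 8+1+1 = 10
ELM–BRV–HUB: 6+1 = 7
Cheapest is ELM–BRV–HUB at 7 min.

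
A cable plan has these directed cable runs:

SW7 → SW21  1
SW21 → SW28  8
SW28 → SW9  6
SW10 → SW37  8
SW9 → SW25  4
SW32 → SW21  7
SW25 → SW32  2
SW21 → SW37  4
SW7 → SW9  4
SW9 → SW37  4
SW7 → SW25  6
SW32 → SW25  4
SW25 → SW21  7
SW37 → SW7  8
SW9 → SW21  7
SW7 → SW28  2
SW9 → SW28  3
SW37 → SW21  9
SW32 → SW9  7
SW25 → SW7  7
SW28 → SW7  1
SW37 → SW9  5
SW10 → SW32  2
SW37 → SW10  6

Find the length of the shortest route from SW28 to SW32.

Settle nodes by increasing distance from SW28:
SW28: 0
SW7: 1  (via SW28)
SW21: 2  (via SW7)
SW9: 5  (via SW7)
SW37: 6  (via SW21)
SW25: 7  (via SW7)
SW32: 9  (via SW25)
Shortest route: SW28–SW7–SW25–SW32 = 9.

9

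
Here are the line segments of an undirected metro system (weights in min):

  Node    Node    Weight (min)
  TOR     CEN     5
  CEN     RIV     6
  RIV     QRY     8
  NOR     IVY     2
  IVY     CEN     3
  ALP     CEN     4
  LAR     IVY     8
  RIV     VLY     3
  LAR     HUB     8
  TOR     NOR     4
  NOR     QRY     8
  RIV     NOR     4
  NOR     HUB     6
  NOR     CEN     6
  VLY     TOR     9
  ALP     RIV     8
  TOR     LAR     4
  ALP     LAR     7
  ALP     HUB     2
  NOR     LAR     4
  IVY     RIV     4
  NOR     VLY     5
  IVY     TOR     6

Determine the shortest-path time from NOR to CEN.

5 min

Running Dijkstra from NOR:
NOR: 0
IVY: 2  (via NOR)
LAR: 4  (via NOR)
TOR: 4  (via NOR)
RIV: 4  (via NOR)
CEN: 5  (via IVY)
Shortest route: NOR–IVY–CEN = 5 min.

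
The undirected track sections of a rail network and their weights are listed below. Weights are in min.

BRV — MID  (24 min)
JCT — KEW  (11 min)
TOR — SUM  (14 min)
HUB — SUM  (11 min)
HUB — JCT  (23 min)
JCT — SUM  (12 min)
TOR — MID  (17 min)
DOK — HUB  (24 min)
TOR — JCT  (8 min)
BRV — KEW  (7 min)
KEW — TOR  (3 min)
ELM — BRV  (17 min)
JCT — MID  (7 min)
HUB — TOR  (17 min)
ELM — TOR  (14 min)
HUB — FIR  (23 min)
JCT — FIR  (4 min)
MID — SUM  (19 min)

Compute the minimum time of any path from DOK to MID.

Candidate routes:
DOK - HUB - FIR - JCT - MID: 24+23+4+7 = 58
DOK - HUB - TOR - MID: 24+17+17 = 58
DOK - HUB - TOR - JCT - MID: 24+17+8+7 = 56
DOK - HUB - SUM - MID: 24+11+19 = 54
The minimum is 54 min via DOK - HUB - SUM - MID.

54 min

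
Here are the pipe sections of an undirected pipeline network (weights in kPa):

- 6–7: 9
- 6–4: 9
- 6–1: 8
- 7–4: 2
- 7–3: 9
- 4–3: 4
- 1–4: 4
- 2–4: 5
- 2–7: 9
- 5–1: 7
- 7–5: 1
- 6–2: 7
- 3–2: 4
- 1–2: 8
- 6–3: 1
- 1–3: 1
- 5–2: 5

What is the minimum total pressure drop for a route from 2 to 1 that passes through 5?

Shortest 2→5: 2 → 5 = 5
Best 5 to 1: 5 → 1 costing 7
Total via 5: 5 + 7 = 12 kPa.

12 kPa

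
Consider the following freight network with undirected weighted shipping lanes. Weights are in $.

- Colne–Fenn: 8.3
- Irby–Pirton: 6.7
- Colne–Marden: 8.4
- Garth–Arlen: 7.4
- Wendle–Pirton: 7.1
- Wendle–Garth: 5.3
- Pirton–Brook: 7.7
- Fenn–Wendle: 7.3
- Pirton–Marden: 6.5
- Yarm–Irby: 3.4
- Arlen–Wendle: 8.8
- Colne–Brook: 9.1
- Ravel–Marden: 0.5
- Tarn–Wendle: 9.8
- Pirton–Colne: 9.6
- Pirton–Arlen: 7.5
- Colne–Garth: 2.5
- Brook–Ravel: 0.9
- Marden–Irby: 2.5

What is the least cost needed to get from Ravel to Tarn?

$23.9

Shortest distances from Ravel:
Ravel: 0
Marden: 0.5  (via Ravel)
Brook: 0.9  (via Ravel)
Irby: 3  (via Marden)
Yarm: 6.4  (via Irby)
Pirton: 7  (via Marden)
Colne: 8.9  (via Marden)
Garth: 11.4  (via Colne)
Wendle: 14.1  (via Pirton)
Arlen: 14.5  (via Pirton)
Fenn: 17.2  (via Colne)
Tarn: 23.9  (via Wendle)
Shortest route: Ravel–Marden–Pirton–Wendle–Tarn = $23.9.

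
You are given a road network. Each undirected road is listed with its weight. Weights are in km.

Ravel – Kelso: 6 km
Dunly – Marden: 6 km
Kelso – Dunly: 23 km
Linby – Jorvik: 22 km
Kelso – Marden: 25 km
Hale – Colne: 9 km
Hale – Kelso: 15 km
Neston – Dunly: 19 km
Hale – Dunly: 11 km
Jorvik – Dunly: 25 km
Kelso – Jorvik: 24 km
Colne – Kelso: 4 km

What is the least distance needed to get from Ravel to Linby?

Running Dijkstra from Ravel:
Ravel: 0
Kelso: 6  (via Ravel)
Colne: 10  (via Kelso)
Hale: 19  (via Colne)
Dunly: 29  (via Kelso)
Jorvik: 30  (via Kelso)
Marden: 31  (via Kelso)
Neston: 48  (via Dunly)
Linby: 52  (via Jorvik)
Shortest route: Ravel → Kelso → Jorvik → Linby = 52 km.

52 km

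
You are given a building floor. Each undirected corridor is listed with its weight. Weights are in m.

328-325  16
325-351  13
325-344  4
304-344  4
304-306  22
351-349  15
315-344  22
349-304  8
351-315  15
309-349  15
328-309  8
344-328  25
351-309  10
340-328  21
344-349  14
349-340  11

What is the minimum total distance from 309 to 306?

Candidate routes:
309–351–325–344–304–306: 10+13+4+4+22 = 53
309–328–325–344–304–306: 8+16+4+4+22 = 54
309–349–304–306: 15+8+22 = 45
309–349–344–304–306: 15+14+4+22 = 55
The minimum is 45 m via 309–349–304–306.

45 m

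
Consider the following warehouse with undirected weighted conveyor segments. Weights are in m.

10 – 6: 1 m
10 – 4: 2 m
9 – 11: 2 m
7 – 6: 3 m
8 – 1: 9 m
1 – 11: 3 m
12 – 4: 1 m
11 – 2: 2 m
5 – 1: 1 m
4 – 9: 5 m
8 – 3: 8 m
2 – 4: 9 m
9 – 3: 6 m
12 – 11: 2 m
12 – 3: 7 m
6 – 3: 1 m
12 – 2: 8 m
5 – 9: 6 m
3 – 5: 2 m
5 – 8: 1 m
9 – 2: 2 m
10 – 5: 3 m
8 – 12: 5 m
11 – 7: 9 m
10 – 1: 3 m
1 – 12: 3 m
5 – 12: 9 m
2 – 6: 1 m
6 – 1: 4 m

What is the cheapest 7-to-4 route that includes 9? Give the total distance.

Shortest 7→9: 7 → 6 → 2 → 9 = 6
Shortest 9→4: 9 → 4 = 5
Total via 9: 6 + 5 = 11 m.

11 m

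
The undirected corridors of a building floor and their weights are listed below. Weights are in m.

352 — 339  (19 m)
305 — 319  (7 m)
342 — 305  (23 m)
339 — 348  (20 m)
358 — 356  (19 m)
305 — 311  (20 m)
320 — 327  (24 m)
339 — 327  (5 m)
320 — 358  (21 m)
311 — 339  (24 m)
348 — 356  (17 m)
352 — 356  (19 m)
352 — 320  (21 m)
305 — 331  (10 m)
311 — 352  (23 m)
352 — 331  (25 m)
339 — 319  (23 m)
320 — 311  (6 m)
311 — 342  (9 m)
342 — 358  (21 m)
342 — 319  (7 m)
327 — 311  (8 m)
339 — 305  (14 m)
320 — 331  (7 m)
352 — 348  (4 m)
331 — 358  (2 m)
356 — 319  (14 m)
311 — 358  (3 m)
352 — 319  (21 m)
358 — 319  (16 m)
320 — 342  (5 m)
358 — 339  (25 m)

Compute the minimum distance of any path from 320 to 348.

25 m

Shortest distances from 320:
320: 0
342: 5  (via 320)
311: 6  (via 320)
331: 7  (via 320)
358: 9  (via 311)
319: 12  (via 342)
327: 14  (via 311)
305: 17  (via 331)
339: 19  (via 327)
352: 21  (via 320)
348: 25  (via 352)
Shortest route: 320 → 352 → 348 = 25 m.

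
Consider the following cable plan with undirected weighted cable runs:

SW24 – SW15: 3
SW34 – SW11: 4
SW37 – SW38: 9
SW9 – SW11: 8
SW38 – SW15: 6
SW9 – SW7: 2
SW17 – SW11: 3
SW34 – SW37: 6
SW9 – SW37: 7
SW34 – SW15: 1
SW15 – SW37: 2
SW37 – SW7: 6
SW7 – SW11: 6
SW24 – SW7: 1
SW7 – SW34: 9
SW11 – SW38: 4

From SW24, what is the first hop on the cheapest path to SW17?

SW7

Candidate routes:
SW24 → SW7 → SW11 → SW17: 1+6+3 = 10
SW24 → SW7 → SW9 → SW11 → SW17: 1+2+8+3 = 14
SW24 → SW15 → SW34 → SW11 → SW17: 3+1+4+3 = 11
SW24 → SW15 → SW38 → SW11 → SW17: 3+6+4+3 = 16
The minimum is 10 via SW24 → SW7 → SW11 → SW17.
So from SW24 the first move is to SW7.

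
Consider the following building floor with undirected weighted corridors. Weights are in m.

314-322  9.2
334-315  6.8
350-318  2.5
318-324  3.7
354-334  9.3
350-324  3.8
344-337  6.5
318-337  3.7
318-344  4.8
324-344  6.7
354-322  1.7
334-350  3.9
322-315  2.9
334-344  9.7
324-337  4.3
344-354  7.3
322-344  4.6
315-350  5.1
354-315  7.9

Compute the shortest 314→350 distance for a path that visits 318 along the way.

21.1 m

Shortest 314→318: 314 → 322 → 344 → 318 = 18.6
Shortest 318→350: 318 → 350 = 2.5
Total via 318: 18.6 + 2.5 = 21.1 m.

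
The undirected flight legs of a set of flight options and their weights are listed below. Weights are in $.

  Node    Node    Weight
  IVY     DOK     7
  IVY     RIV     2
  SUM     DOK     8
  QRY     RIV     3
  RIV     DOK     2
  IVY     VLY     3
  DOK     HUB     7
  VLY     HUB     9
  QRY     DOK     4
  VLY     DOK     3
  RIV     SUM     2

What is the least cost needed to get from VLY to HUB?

Shortest distances from VLY:
VLY: 0
DOK: 3  (via VLY)
IVY: 3  (via VLY)
RIV: 5  (via DOK)
SUM: 7  (via RIV)
QRY: 7  (via DOK)
HUB: 9  (via VLY)
Shortest route: VLY–HUB = $9.

$9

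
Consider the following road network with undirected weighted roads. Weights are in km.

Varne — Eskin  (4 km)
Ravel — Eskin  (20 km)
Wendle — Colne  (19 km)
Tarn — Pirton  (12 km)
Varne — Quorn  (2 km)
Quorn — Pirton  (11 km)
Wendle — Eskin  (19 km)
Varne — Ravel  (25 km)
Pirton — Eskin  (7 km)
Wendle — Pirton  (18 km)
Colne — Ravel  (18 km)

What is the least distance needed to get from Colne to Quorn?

Settle nodes by increasing distance from Colne:
Colne: 0
Ravel: 18  (via Colne)
Wendle: 19  (via Colne)
Pirton: 37  (via Wendle)
Eskin: 38  (via Ravel)
Varne: 42  (via Eskin)
Quorn: 44  (via Varne)
Shortest route: Colne → Ravel → Eskin → Varne → Quorn = 44 km.

44 km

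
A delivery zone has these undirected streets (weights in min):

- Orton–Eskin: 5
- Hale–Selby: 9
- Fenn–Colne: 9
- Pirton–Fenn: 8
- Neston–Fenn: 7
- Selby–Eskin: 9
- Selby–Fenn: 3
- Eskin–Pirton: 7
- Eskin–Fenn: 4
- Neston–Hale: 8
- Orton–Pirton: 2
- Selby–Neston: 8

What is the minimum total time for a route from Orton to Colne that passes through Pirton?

Shortest Orton→Pirton: Orton–Pirton = 2
Best Pirton to Colne: Pirton–Fenn–Colne costing 17
Total via Pirton: 2 + 17 = 19 min.

19 min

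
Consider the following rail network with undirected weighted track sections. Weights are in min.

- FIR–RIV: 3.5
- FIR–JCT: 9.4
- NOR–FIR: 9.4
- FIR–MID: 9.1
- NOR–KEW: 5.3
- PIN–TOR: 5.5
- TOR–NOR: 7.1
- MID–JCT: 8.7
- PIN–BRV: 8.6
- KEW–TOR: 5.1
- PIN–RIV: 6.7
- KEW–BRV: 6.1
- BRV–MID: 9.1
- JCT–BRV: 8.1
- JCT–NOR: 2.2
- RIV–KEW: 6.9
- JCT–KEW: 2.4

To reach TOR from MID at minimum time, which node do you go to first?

Enumerating some paths:
MID–JCT–KEW–TOR: 8.7+2.4+5.1 = 16.2
MID–JCT–NOR–TOR: 8.7+2.2+7.1 = 18
MID–JCT–NOR–KEW–TOR: 8.7+2.2+5.3+5.1 = 21.3
MID–BRV–KEW–TOR: 9.1+6.1+5.1 = 20.3
Cheapest is MID–JCT–KEW–TOR at 16.2 min.
So from MID the first move is to JCT.

JCT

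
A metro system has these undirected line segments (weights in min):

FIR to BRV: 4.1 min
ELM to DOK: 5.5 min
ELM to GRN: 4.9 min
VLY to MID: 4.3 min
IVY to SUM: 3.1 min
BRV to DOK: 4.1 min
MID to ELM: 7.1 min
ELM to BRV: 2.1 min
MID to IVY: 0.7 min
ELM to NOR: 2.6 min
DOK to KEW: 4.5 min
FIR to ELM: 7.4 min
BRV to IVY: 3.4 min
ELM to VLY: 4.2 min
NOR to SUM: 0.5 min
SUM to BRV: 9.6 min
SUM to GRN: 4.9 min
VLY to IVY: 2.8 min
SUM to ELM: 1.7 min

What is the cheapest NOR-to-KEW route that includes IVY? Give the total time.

15.6 min

Shortest NOR→IVY: NOR–SUM–IVY = 3.6
Best IVY to KEW: IVY–BRV–DOK–KEW costing 12
Total via IVY: 3.6 + 12 = 15.6 min.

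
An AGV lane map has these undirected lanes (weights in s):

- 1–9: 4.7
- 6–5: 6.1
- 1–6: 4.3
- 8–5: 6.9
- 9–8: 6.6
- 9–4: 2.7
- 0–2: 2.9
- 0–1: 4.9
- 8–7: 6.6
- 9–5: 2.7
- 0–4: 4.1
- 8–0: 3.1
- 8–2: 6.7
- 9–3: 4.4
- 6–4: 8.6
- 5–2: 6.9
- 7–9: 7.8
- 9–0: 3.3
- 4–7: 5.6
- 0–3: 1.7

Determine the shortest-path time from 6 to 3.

Settle nodes by increasing distance from 6:
6: 0
1: 4.3  (via 6)
5: 6.1  (via 6)
4: 8.6  (via 6)
9: 8.8  (via 5)
0: 9.2  (via 1)
3: 10.9  (via 0)
Shortest route: 6 → 1 → 0 → 3 = 10.9 s.

10.9 s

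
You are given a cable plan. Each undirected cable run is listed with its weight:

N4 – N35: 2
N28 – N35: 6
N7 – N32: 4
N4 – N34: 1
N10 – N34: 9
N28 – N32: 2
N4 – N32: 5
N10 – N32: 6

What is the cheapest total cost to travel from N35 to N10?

12

Settle nodes by increasing distance from N35:
N35: 0
N4: 2  (via N35)
N34: 3  (via N4)
N28: 6  (via N35)
N32: 7  (via N4)
N7: 11  (via N32)
N10: 12  (via N34)
Shortest route: N35–N4–N34–N10 = 12.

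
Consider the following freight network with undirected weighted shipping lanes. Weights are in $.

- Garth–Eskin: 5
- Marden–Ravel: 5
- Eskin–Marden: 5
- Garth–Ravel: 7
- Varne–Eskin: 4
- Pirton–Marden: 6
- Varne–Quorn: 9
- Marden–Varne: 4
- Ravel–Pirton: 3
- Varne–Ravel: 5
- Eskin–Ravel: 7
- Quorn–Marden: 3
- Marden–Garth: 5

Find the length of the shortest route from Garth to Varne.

Settle nodes by increasing distance from Garth:
Garth: 0
Eskin: 5  (via Garth)
Marden: 5  (via Garth)
Ravel: 7  (via Garth)
Quorn: 8  (via Marden)
Varne: 9  (via Eskin)
Shortest route: Garth → Eskin → Varne = $9.

$9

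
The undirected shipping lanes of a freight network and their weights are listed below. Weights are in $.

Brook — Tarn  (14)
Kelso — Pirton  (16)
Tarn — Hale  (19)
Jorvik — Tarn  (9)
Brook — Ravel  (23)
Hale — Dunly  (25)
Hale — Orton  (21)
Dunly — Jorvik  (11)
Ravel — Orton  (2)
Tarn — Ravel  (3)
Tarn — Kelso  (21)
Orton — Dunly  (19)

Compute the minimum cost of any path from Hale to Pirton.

$56

Settle nodes by increasing distance from Hale:
Hale: 0
Tarn: 19  (via Hale)
Orton: 21  (via Hale)
Ravel: 22  (via Tarn)
Dunly: 25  (via Hale)
Jorvik: 28  (via Tarn)
Brook: 33  (via Tarn)
Kelso: 40  (via Tarn)
Pirton: 56  (via Kelso)
Shortest route: Hale → Tarn → Kelso → Pirton = $56.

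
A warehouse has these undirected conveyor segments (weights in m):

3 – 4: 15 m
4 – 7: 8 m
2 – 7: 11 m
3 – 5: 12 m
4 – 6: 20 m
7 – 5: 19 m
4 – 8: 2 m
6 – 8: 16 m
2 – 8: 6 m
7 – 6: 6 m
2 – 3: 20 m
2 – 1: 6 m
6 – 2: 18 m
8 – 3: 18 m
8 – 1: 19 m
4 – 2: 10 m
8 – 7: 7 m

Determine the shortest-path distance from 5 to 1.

Compare a few routes:
5–3–2–1: 12+20+6 = 38
5–7–8–2–1: 19+7+6+6 = 38
5–7–2–1: 19+11+6 = 36
5–3–4–8–2–1: 12+15+2+6+6 = 41
Cheapest is 5–7–2–1 at 36 m.

36 m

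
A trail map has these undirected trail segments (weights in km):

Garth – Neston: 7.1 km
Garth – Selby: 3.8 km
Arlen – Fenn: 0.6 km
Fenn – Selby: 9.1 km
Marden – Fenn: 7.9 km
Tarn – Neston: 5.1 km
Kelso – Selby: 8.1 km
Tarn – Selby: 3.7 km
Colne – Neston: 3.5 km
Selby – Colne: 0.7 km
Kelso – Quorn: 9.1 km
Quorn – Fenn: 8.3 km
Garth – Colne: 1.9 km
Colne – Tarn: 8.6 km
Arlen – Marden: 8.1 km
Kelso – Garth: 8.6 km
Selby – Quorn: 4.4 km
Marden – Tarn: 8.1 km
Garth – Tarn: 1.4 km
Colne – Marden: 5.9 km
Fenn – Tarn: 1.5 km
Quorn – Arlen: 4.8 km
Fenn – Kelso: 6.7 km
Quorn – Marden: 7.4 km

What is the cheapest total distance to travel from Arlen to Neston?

7.2 km

Candidate routes:
Arlen–Fenn–Tarn–Garth–Colne–Neston: 0.6+1.5+1.4+1.9+3.5 = 8.9
Arlen–Fenn–Tarn–Neston: 0.6+1.5+5.1 = 7.2
Arlen–Fenn–Tarn–Selby–Colne–Neston: 0.6+1.5+3.7+0.7+3.5 = 10
Cheapest is Arlen–Fenn–Tarn–Neston at 7.2 km.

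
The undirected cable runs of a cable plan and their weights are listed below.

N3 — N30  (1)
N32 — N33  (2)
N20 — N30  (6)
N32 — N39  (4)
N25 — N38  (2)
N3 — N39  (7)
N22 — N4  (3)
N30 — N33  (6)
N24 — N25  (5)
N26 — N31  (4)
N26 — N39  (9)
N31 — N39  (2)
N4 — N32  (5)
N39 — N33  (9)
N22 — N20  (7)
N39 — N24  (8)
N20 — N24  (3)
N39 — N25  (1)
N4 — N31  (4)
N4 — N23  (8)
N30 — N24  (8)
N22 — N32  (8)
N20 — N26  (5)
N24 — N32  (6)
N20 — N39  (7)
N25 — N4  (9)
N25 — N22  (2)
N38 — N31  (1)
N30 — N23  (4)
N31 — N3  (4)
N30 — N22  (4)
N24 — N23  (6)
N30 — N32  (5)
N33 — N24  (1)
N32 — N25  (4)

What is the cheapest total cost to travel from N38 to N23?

10

Shortest distances from N38:
N38: 0
N31: 1  (via N38)
N25: 2  (via N38)
N39: 3  (via N31)
N22: 4  (via N25)
N26: 5  (via N31)
N4: 5  (via N31)
N3: 5  (via N31)
N30: 6  (via N3)
N32: 6  (via N25)
N24: 7  (via N25)
N33: 8  (via N32)
N20: 10  (via N39)
N23: 10  (via N30)
Shortest route: N38 → N31 → N3 → N30 → N23 = 10.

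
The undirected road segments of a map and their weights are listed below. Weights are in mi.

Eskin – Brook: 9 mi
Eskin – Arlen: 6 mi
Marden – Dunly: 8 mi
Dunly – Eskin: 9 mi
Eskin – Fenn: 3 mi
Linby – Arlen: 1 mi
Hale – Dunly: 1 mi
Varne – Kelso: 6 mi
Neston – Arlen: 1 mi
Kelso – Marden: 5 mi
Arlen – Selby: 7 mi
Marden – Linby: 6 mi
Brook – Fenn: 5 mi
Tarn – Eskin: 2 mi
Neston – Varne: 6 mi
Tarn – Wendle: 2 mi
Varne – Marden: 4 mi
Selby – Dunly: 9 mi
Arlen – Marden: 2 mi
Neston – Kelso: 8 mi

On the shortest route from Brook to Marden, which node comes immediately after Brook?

Fenn

Candidate routes:
Brook–Fenn–Eskin–Arlen–Linby–Marden: 5+3+6+1+6 = 21
Brook–Eskin–Arlen–Marden: 9+6+2 = 17
Brook–Fenn–Eskin–Arlen–Marden: 5+3+6+2 = 16
Cheapest is Brook–Fenn–Eskin–Arlen–Marden at 16 mi.
So from Brook the first move is to Fenn.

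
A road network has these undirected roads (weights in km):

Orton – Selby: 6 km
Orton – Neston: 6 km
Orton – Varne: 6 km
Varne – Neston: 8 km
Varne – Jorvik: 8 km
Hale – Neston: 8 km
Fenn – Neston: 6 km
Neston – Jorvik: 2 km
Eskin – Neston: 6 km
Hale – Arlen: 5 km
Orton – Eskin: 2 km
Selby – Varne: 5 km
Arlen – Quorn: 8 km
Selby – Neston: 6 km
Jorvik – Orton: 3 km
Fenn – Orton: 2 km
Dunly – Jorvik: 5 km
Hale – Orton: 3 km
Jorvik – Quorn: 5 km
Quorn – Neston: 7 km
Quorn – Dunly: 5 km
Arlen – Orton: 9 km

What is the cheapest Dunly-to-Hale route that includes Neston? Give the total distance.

Shortest Dunly→Neston: Dunly–Jorvik–Neston = 7
Shortest Neston→Hale: Neston–Hale = 8
Total via Neston: 7 + 8 = 15 km.

15 km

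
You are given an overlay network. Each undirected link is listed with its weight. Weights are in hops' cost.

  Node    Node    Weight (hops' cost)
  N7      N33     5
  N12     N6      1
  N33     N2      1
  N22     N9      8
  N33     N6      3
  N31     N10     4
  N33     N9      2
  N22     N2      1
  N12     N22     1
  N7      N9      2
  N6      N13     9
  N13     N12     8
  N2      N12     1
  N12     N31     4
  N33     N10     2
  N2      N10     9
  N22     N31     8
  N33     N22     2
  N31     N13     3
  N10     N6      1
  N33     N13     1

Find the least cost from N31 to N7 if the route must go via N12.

10 hops' cost

Best N31 to N12: N31–N12 costing 4
Shortest N12→N7: N12–N2–N33–N9–N7 = 6
Total via N12: 4 + 6 = 10 hops' cost.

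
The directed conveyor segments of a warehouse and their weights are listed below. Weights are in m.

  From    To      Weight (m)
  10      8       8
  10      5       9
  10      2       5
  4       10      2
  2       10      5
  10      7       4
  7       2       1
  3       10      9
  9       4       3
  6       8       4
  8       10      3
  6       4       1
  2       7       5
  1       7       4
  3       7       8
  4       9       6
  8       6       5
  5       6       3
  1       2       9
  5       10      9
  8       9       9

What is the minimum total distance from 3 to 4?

22 m

Enumerating some paths:
3–7–2–10–5–6–4: 8+1+5+9+3+1 = 27
3–10–5–6–4: 9+9+3+1 = 22
3–10–8–6–4: 9+8+5+1 = 23
The minimum is 22 m via 3–10–5–6–4.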